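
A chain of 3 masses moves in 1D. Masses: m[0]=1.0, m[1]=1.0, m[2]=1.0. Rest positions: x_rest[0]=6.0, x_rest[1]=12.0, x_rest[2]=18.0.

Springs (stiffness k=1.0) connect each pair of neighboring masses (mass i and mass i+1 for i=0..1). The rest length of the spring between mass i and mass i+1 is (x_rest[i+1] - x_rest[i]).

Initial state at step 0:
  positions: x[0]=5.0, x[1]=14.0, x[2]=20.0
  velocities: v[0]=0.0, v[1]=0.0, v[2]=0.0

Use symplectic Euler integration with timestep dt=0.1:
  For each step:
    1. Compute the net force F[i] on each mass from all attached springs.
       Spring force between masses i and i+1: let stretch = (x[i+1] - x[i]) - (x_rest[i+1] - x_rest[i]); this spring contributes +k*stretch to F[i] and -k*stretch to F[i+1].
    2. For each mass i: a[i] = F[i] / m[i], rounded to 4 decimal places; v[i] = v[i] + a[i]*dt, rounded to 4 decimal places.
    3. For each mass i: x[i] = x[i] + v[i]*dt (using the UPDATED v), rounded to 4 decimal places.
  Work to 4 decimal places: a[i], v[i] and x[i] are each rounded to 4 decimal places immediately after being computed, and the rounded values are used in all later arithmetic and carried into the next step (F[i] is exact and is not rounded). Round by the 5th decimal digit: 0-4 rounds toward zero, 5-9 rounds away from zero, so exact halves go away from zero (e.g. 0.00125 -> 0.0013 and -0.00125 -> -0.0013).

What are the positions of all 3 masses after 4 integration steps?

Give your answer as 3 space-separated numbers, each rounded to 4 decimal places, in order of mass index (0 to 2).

Step 0: x=[5.0000 14.0000 20.0000] v=[0.0000 0.0000 0.0000]
Step 1: x=[5.0300 13.9700 20.0000] v=[0.3000 -0.3000 0.0000]
Step 2: x=[5.0894 13.9109 19.9997] v=[0.5940 -0.5910 -0.0030]
Step 3: x=[5.1770 13.8245 19.9985] v=[0.8762 -0.8643 -0.0119]
Step 4: x=[5.2911 13.7133 19.9956] v=[1.1410 -1.1117 -0.0293]

Answer: 5.2911 13.7133 19.9956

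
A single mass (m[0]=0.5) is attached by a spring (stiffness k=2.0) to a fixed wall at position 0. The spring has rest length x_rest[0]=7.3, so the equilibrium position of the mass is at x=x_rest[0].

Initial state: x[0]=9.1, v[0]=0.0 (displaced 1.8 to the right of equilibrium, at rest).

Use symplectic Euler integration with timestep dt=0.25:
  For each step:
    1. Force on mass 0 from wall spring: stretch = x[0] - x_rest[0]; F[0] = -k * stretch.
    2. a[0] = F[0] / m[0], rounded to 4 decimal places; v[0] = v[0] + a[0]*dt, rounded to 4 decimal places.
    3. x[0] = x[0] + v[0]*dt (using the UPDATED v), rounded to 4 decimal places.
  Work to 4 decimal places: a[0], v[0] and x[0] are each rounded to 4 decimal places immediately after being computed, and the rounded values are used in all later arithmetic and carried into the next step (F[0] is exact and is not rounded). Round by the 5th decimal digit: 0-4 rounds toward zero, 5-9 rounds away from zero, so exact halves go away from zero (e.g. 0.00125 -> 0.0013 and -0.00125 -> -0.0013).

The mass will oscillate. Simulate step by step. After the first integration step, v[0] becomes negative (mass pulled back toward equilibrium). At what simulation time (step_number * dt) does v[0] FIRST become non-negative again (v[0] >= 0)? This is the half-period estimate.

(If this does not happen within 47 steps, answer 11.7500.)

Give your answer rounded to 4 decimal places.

Step 0: x=[9.1000] v=[0.0000]
Step 1: x=[8.6500] v=[-1.8000]
Step 2: x=[7.8625] v=[-3.1500]
Step 3: x=[6.9344] v=[-3.7125]
Step 4: x=[6.0977] v=[-3.3469]
Step 5: x=[5.5616] v=[-2.1446]
Step 6: x=[5.4601] v=[-0.4062]
Step 7: x=[5.8185] v=[1.4337]
First v>=0 after going negative at step 7, time=1.7500

Answer: 1.7500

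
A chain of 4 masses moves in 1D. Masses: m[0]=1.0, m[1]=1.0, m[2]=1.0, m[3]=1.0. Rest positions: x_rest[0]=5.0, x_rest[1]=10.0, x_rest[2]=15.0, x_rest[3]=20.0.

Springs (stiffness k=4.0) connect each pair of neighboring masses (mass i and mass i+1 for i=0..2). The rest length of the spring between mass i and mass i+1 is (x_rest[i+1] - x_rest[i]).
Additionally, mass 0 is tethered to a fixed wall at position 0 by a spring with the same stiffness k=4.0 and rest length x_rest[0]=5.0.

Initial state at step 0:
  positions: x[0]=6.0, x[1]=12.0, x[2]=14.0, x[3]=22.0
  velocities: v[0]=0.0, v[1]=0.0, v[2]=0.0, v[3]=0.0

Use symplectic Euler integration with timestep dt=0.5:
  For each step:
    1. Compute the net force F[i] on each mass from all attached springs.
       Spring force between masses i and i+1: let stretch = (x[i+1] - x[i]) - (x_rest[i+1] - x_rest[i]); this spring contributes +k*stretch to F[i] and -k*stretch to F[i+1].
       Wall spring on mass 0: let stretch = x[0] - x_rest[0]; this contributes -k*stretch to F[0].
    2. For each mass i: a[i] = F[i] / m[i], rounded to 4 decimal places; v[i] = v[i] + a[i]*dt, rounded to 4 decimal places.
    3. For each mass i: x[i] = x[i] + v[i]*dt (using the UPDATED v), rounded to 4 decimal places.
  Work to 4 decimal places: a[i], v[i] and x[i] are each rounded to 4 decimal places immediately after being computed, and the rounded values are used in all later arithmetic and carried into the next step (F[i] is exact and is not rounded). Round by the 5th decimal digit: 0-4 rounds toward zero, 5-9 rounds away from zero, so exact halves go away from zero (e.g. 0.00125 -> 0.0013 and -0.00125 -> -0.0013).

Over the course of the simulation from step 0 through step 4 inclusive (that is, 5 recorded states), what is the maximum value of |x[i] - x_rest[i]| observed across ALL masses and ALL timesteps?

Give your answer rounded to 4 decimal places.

Step 0: x=[6.0000 12.0000 14.0000 22.0000] v=[0.0000 0.0000 0.0000 0.0000]
Step 1: x=[6.0000 8.0000 20.0000 19.0000] v=[0.0000 -8.0000 12.0000 -6.0000]
Step 2: x=[2.0000 14.0000 13.0000 22.0000] v=[-8.0000 12.0000 -14.0000 6.0000]
Step 3: x=[8.0000 7.0000 16.0000 21.0000] v=[12.0000 -14.0000 6.0000 -2.0000]
Step 4: x=[5.0000 10.0000 15.0000 20.0000] v=[-6.0000 6.0000 -2.0000 -2.0000]
Max displacement = 5.0000

Answer: 5.0000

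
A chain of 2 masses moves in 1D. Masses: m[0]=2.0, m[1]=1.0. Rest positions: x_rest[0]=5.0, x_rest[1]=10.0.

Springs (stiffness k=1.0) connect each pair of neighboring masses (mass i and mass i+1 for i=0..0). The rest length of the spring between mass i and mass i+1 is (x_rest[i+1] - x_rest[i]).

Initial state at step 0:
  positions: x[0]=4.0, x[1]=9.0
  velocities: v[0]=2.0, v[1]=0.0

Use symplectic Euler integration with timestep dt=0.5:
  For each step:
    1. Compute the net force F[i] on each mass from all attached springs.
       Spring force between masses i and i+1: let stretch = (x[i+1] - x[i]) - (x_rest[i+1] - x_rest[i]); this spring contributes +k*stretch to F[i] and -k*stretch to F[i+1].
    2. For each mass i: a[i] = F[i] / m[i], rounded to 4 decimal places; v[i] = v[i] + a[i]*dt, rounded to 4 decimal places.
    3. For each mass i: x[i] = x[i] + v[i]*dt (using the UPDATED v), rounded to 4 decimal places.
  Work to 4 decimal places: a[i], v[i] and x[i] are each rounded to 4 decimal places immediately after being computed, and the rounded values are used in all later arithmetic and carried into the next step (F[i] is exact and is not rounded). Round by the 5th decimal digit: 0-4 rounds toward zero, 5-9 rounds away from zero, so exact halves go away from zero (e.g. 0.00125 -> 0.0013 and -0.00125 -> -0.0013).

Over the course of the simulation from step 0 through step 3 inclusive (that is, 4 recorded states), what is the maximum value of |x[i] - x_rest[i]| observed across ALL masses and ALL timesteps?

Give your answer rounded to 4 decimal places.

Answer: 1.5469

Derivation:
Step 0: x=[4.0000 9.0000] v=[2.0000 0.0000]
Step 1: x=[5.0000 9.0000] v=[2.0000 0.0000]
Step 2: x=[5.8750 9.2500] v=[1.7500 0.5000]
Step 3: x=[6.5469 9.9063] v=[1.3438 1.3125]
Max displacement = 1.5469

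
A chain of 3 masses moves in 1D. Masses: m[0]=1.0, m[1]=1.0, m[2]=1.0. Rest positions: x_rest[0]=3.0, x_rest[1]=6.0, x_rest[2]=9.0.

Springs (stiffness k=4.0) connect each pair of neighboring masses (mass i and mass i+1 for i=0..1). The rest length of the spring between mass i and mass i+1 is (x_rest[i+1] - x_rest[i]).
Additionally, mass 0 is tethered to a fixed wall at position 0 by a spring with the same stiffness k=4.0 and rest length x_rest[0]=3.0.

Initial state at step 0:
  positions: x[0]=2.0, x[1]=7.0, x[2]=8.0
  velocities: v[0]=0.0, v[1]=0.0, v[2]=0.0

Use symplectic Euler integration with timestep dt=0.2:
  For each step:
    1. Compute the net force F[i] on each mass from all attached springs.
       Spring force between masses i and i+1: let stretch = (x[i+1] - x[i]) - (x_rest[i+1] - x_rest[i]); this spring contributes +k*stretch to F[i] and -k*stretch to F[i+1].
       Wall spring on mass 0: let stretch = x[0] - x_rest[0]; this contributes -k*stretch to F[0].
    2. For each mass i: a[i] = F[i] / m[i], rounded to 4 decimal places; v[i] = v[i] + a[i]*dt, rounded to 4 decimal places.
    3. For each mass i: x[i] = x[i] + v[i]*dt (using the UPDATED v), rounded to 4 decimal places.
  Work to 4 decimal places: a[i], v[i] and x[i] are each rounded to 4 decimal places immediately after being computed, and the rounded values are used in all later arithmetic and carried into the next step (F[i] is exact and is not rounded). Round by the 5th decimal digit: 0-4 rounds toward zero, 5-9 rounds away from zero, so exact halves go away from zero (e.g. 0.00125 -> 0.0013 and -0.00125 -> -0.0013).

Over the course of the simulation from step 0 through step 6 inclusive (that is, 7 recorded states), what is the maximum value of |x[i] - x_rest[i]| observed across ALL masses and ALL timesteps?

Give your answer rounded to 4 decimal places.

Step 0: x=[2.0000 7.0000 8.0000] v=[0.0000 0.0000 0.0000]
Step 1: x=[2.4800 6.3600 8.3200] v=[2.4000 -3.2000 1.6000]
Step 2: x=[3.1840 5.4128 8.8064] v=[3.5200 -4.7360 2.4320]
Step 3: x=[3.7352 4.6520 9.2298] v=[2.7558 -3.8042 2.1171]
Step 4: x=[3.8354 4.4769 9.4008] v=[0.5011 -0.8754 0.8549]
Step 5: x=[3.4246 4.9870 9.2640] v=[-2.0540 2.5505 -0.6842]
Step 6: x=[2.7158 5.9314 8.9228] v=[-3.5438 4.7222 -1.7058]
Max displacement = 1.5231

Answer: 1.5231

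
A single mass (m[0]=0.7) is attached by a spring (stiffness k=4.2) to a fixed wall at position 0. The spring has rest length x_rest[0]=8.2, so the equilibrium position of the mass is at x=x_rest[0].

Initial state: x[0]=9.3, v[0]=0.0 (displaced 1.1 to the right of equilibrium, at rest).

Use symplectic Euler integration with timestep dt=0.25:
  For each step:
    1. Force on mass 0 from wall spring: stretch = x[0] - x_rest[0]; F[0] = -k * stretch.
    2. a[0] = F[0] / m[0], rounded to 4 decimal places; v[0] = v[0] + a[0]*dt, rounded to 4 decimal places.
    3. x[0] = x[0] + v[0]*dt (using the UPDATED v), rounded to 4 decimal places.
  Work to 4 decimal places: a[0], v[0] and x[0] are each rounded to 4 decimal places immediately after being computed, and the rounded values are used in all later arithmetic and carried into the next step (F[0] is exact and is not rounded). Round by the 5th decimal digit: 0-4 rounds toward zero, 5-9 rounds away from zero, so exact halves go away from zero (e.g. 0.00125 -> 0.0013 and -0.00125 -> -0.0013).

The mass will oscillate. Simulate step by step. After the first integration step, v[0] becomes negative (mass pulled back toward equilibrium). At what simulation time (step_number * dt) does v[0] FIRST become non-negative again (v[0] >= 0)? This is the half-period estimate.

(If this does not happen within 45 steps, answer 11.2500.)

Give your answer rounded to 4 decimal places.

Answer: 1.5000

Derivation:
Step 0: x=[9.3000] v=[0.0000]
Step 1: x=[8.8875] v=[-1.6500]
Step 2: x=[8.2172] v=[-2.6813]
Step 3: x=[7.5404] v=[-2.7071]
Step 4: x=[7.1110] v=[-1.7177]
Step 5: x=[7.0900] v=[-0.0842]
Step 6: x=[7.4852] v=[1.5808]
First v>=0 after going negative at step 6, time=1.5000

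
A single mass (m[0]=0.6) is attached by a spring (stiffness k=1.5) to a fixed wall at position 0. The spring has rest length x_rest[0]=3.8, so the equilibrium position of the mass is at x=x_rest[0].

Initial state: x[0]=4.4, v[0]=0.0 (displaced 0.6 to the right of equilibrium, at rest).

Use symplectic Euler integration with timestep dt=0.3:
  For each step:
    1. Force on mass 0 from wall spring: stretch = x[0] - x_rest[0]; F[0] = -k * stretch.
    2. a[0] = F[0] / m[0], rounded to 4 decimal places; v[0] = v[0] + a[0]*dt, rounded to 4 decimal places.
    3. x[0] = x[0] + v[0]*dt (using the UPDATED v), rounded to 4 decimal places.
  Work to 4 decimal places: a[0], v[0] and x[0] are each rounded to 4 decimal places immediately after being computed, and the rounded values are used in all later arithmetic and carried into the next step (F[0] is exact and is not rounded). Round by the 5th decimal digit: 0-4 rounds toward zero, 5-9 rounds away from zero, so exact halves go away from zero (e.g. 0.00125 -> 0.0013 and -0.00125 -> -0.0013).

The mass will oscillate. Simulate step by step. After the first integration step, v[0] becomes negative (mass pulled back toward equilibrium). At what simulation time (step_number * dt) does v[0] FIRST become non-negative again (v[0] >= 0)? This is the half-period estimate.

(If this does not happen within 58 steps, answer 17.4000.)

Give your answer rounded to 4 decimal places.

Step 0: x=[4.4000] v=[0.0000]
Step 1: x=[4.2650] v=[-0.4500]
Step 2: x=[4.0254] v=[-0.7988]
Step 3: x=[3.7350] v=[-0.9679]
Step 4: x=[3.4592] v=[-0.9192]
Step 5: x=[3.2601] v=[-0.6636]
Step 6: x=[3.1825] v=[-0.2587]
Step 7: x=[3.2438] v=[0.2044]
First v>=0 after going negative at step 7, time=2.1000

Answer: 2.1000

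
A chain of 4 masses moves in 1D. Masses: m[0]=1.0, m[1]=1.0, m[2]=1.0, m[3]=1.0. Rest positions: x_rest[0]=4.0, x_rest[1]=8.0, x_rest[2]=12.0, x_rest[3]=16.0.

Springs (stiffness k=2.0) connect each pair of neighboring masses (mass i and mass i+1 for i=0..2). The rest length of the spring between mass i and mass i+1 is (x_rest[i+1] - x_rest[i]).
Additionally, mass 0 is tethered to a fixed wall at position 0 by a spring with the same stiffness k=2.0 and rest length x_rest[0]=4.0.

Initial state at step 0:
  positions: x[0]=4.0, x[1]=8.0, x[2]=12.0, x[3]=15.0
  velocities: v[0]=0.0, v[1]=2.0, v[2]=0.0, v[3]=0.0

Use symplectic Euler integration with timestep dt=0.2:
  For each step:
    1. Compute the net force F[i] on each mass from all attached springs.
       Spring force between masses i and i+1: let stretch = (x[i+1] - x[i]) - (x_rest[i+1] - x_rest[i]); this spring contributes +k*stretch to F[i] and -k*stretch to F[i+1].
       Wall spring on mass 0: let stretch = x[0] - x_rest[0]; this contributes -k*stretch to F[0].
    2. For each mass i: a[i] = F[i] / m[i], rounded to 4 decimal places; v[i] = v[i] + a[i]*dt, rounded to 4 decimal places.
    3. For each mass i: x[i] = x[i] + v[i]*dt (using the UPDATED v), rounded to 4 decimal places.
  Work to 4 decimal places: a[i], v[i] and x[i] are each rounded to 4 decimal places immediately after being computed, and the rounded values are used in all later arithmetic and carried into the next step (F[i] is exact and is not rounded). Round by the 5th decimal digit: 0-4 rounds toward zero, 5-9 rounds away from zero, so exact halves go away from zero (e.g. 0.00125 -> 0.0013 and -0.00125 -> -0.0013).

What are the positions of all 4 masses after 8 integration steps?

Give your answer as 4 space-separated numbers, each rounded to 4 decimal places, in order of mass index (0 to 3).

Step 0: x=[4.0000 8.0000 12.0000 15.0000] v=[0.0000 2.0000 0.0000 0.0000]
Step 1: x=[4.0000 8.4000 11.9200 15.0800] v=[0.0000 2.0000 -0.4000 0.4000]
Step 2: x=[4.0320 8.7296 11.8112 15.2272] v=[0.1600 1.6480 -0.5440 0.7360]
Step 3: x=[4.1172 8.9299 11.7292 15.4211] v=[0.4262 1.0016 -0.4102 0.9696]
Step 4: x=[4.2581 8.9691 11.7186 15.6397] v=[0.7044 0.1962 -0.0532 1.0928]
Step 5: x=[4.4352 8.8514 11.8017 15.8646] v=[0.8856 -0.5884 0.4154 1.1244]
Step 6: x=[4.6108 8.6164 11.9738 16.0844] v=[0.8780 -1.1748 0.8604 1.0992]
Step 7: x=[4.7380 8.3296 12.2061 16.2954] v=[0.6359 -1.4341 1.1617 1.0550]
Step 8: x=[4.7735 8.0656 12.4555 16.4993] v=[0.1773 -1.3201 1.2468 1.0193]

Answer: 4.7735 8.0656 12.4555 16.4993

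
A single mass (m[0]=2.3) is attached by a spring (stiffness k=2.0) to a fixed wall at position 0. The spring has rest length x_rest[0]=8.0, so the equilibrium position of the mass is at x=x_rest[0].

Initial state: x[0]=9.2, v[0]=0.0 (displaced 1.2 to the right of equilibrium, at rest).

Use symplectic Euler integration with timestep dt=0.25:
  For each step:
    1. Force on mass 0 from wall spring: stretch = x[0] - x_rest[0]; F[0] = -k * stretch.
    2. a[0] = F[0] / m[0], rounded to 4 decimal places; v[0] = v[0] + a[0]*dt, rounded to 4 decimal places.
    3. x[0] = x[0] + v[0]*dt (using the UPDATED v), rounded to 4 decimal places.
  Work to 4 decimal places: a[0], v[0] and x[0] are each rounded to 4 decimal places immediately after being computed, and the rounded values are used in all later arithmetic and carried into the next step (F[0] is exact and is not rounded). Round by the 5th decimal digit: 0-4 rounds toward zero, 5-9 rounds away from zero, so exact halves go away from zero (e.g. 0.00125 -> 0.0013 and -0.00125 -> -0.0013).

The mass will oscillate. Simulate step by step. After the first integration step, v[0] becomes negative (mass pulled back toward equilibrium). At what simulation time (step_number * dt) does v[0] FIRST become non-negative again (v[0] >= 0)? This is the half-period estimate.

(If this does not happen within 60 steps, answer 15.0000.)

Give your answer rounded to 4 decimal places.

Answer: 3.5000

Derivation:
Step 0: x=[9.2000] v=[0.0000]
Step 1: x=[9.1348] v=[-0.2609]
Step 2: x=[9.0079] v=[-0.5076]
Step 3: x=[8.8262] v=[-0.7267]
Step 4: x=[8.5996] v=[-0.9063]
Step 5: x=[8.3404] v=[-1.0367]
Step 6: x=[8.0627] v=[-1.1107]
Step 7: x=[7.7816] v=[-1.1243]
Step 8: x=[7.5124] v=[-1.0768]
Step 9: x=[7.2697] v=[-0.9708]
Step 10: x=[7.0667] v=[-0.8121]
Step 11: x=[6.9144] v=[-0.6092]
Step 12: x=[6.8211] v=[-0.3732]
Step 13: x=[6.7919] v=[-0.1169]
Step 14: x=[6.8283] v=[0.1457]
First v>=0 after going negative at step 14, time=3.5000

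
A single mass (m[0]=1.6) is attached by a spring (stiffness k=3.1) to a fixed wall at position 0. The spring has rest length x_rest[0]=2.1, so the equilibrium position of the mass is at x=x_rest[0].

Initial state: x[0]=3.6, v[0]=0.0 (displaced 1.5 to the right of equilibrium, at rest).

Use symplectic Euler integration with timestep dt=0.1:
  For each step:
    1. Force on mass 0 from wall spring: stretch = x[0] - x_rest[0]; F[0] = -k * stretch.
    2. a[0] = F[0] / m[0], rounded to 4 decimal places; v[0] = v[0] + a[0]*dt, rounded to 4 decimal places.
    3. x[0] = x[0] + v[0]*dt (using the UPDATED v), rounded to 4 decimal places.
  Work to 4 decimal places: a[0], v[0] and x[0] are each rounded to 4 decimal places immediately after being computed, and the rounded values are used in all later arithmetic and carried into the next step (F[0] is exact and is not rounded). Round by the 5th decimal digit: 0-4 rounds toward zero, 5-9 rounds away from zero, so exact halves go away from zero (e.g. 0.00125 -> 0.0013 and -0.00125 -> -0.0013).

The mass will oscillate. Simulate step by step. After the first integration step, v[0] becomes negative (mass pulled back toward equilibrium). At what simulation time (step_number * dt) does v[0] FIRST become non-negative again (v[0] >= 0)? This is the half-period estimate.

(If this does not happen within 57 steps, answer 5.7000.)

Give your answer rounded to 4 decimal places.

Answer: 2.3000

Derivation:
Step 0: x=[3.6000] v=[0.0000]
Step 1: x=[3.5709] v=[-0.2906]
Step 2: x=[3.5133] v=[-0.5756]
Step 3: x=[3.4284] v=[-0.8494]
Step 4: x=[3.3177] v=[-1.1068]
Step 5: x=[3.1834] v=[-1.3427]
Step 6: x=[3.0281] v=[-1.5526]
Step 7: x=[2.8549] v=[-1.7324]
Step 8: x=[2.6670] v=[-1.8787]
Step 9: x=[2.4681] v=[-1.9886]
Step 10: x=[2.2621] v=[-2.0599]
Step 11: x=[2.0530] v=[-2.0913]
Step 12: x=[1.8448] v=[-2.0822]
Step 13: x=[1.6415] v=[-2.0328]
Step 14: x=[1.4471] v=[-1.9440]
Step 15: x=[1.2654] v=[-1.8175]
Step 16: x=[1.0998] v=[-1.6558]
Step 17: x=[0.9536] v=[-1.4620]
Step 18: x=[0.8296] v=[-1.2399]
Step 19: x=[0.7302] v=[-0.9938]
Step 20: x=[0.6574] v=[-0.7284]
Step 21: x=[0.6125] v=[-0.4489]
Step 22: x=[0.5964] v=[-0.1607]
Step 23: x=[0.6095] v=[0.1306]
First v>=0 after going negative at step 23, time=2.3000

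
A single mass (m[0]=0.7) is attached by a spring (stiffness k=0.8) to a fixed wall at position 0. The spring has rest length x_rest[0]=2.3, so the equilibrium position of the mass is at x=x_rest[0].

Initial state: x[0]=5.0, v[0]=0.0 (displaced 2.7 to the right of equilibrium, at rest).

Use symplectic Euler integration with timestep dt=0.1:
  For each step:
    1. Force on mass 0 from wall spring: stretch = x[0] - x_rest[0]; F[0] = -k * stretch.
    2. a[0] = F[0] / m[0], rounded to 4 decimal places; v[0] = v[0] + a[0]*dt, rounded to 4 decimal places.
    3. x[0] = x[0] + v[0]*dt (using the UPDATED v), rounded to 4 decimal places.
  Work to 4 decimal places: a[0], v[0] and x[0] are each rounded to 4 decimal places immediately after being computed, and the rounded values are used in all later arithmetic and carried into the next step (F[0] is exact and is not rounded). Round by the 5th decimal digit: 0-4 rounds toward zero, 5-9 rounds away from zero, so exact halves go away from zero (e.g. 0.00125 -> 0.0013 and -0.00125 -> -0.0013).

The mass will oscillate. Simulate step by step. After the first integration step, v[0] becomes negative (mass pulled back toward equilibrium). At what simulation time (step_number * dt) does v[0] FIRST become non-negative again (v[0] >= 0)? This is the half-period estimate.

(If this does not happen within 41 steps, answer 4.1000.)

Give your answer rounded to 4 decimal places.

Answer: 3.0000

Derivation:
Step 0: x=[5.0000] v=[0.0000]
Step 1: x=[4.9691] v=[-0.3086]
Step 2: x=[4.9077] v=[-0.6136]
Step 3: x=[4.8165] v=[-0.9116]
Step 4: x=[4.6966] v=[-1.1992]
Step 5: x=[4.5493] v=[-1.4731]
Step 6: x=[4.3763] v=[-1.7302]
Step 7: x=[4.1796] v=[-1.9675]
Step 8: x=[3.9614] v=[-2.1823]
Step 9: x=[3.7242] v=[-2.3722]
Step 10: x=[3.4707] v=[-2.5350]
Step 11: x=[3.2038] v=[-2.6688]
Step 12: x=[2.9266] v=[-2.7721]
Step 13: x=[2.6422] v=[-2.8437]
Step 14: x=[2.3539] v=[-2.8828]
Step 15: x=[2.0650] v=[-2.8890]
Step 16: x=[1.7788] v=[-2.8621]
Step 17: x=[1.4986] v=[-2.8025]
Step 18: x=[1.2275] v=[-2.7109]
Step 19: x=[0.9687] v=[-2.5883]
Step 20: x=[0.7251] v=[-2.4362]
Step 21: x=[0.4995] v=[-2.2562]
Step 22: x=[0.2945] v=[-2.0504]
Step 23: x=[0.1124] v=[-1.8212]
Step 24: x=[-0.0447] v=[-1.5712]
Step 25: x=[-0.1750] v=[-1.3032]
Step 26: x=[-0.2770] v=[-1.0203]
Step 27: x=[-0.3496] v=[-0.7258]
Step 28: x=[-0.3919] v=[-0.4230]
Step 29: x=[-0.4034] v=[-0.1154]
Step 30: x=[-0.3840] v=[0.1936]
First v>=0 after going negative at step 30, time=3.0000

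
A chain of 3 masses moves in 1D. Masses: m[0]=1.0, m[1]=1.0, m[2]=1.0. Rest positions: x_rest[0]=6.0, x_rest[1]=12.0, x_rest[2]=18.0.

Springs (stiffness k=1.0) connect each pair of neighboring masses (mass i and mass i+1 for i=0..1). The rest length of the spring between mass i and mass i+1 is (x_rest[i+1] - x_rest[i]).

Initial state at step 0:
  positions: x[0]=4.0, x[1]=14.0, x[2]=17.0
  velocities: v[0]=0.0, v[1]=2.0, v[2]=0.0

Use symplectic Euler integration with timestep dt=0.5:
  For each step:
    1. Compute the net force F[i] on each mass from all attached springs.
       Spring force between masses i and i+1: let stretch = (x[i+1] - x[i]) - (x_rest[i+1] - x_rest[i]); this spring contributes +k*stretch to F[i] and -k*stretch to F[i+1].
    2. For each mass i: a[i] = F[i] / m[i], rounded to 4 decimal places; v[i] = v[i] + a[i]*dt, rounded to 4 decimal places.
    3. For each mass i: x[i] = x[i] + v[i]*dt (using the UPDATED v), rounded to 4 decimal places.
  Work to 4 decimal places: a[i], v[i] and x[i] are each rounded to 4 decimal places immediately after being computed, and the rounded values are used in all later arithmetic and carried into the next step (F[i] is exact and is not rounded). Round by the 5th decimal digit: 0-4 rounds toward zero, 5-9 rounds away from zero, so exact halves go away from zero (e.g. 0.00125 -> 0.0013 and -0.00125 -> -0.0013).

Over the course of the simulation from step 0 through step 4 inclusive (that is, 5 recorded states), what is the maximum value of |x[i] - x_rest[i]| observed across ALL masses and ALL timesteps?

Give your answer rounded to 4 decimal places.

Answer: 2.3321

Derivation:
Step 0: x=[4.0000 14.0000 17.0000] v=[0.0000 2.0000 0.0000]
Step 1: x=[5.0000 13.2500 17.7500] v=[2.0000 -1.5000 1.5000]
Step 2: x=[6.5625 11.5625 18.8750] v=[3.1250 -3.3750 2.2500]
Step 3: x=[7.8750 10.4531 19.6719] v=[2.6250 -2.2188 1.5938]
Step 4: x=[8.3321 11.0039 19.6641] v=[0.9141 1.1016 -0.0156]
Max displacement = 2.3321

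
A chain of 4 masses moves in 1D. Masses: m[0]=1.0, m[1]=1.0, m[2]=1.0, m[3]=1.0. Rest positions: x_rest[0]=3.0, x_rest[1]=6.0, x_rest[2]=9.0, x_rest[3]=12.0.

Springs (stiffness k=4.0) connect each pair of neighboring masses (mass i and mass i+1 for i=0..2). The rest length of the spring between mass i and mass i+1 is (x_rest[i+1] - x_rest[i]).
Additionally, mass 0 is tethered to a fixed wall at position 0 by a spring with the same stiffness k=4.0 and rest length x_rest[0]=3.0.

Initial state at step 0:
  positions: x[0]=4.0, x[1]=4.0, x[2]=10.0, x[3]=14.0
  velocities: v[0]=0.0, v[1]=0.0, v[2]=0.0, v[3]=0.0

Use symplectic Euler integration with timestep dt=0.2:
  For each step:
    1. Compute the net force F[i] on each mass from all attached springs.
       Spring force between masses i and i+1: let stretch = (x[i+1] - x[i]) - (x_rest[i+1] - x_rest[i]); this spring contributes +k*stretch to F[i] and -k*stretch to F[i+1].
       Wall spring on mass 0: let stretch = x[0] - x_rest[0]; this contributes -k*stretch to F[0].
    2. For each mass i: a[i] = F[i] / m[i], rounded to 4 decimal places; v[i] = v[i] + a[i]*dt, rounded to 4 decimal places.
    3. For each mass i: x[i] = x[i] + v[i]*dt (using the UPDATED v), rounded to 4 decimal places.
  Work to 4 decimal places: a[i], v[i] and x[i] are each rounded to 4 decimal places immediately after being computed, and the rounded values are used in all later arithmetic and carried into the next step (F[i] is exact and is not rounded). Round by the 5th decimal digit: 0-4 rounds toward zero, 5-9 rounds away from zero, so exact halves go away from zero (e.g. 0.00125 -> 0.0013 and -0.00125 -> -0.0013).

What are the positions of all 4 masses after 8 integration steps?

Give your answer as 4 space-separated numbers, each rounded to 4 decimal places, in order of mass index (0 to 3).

Step 0: x=[4.0000 4.0000 10.0000 14.0000] v=[0.0000 0.0000 0.0000 0.0000]
Step 1: x=[3.3600 4.9600 9.6800 13.8400] v=[-3.2000 4.8000 -1.6000 -0.8000]
Step 2: x=[2.4384 6.4192 9.2704 13.4944] v=[-4.6080 7.2960 -2.0480 -1.7280]
Step 3: x=[1.7636 7.6977 9.0804 12.9530] v=[-3.3741 6.3923 -0.9498 -2.7072]
Step 4: x=[1.7561 8.2479 9.2888 12.2719] v=[-0.0377 2.7512 1.0421 -3.4053]
Step 5: x=[2.5063 7.9260 9.8080 11.5935] v=[3.7509 -1.6095 2.5959 -3.3918]
Step 6: x=[3.7226 7.0381 10.3117 11.1095] v=[6.0816 -4.4397 2.5187 -2.4202]
Step 7: x=[4.8738 6.1435 10.4193 10.9778] v=[5.7559 -4.4732 0.5381 -0.6584]
Step 8: x=[5.4483 5.7298 9.9322 11.2368] v=[2.8726 -2.0683 -2.4357 1.2948]

Answer: 5.4483 5.7298 9.9322 11.2368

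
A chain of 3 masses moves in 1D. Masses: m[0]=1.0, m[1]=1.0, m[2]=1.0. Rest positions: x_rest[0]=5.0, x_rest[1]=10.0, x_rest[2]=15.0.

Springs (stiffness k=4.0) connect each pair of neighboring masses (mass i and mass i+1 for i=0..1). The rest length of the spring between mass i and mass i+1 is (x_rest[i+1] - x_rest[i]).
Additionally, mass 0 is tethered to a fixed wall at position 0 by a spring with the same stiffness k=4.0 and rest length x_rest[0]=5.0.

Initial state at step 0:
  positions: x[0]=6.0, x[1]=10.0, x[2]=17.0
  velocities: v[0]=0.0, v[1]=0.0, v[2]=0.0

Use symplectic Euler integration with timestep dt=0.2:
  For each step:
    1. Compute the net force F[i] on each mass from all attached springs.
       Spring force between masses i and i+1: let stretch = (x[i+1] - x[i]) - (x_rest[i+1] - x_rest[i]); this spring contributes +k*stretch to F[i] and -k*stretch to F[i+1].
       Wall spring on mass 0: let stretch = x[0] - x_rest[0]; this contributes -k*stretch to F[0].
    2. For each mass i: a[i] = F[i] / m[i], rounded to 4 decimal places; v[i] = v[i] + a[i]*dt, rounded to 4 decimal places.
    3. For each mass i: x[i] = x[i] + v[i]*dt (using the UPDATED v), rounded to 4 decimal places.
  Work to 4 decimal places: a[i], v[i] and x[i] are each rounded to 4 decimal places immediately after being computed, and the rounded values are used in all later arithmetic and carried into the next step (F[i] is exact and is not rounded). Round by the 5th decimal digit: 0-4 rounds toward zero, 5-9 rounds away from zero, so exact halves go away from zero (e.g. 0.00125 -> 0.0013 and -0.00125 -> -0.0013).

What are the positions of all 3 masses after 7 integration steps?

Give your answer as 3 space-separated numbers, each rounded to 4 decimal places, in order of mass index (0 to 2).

Step 0: x=[6.0000 10.0000 17.0000] v=[0.0000 0.0000 0.0000]
Step 1: x=[5.6800 10.4800 16.6800] v=[-1.6000 2.4000 -1.6000]
Step 2: x=[5.2192 11.1840 16.1680] v=[-2.3040 3.5200 -2.5600]
Step 3: x=[4.8777 11.7311 15.6586] v=[-1.7075 2.7354 -2.5472]
Step 4: x=[4.8523 11.8100 15.3208] v=[-0.1269 0.3947 -1.6892]
Step 5: x=[5.1638 11.3374 15.2212] v=[1.5574 -2.3628 -0.4978]
Step 6: x=[5.6368 10.4985 15.3002] v=[2.3652 -4.1946 0.3952]
Step 7: x=[5.9858 9.6500 15.4110] v=[1.7451 -4.2426 0.5538]

Answer: 5.9858 9.6500 15.4110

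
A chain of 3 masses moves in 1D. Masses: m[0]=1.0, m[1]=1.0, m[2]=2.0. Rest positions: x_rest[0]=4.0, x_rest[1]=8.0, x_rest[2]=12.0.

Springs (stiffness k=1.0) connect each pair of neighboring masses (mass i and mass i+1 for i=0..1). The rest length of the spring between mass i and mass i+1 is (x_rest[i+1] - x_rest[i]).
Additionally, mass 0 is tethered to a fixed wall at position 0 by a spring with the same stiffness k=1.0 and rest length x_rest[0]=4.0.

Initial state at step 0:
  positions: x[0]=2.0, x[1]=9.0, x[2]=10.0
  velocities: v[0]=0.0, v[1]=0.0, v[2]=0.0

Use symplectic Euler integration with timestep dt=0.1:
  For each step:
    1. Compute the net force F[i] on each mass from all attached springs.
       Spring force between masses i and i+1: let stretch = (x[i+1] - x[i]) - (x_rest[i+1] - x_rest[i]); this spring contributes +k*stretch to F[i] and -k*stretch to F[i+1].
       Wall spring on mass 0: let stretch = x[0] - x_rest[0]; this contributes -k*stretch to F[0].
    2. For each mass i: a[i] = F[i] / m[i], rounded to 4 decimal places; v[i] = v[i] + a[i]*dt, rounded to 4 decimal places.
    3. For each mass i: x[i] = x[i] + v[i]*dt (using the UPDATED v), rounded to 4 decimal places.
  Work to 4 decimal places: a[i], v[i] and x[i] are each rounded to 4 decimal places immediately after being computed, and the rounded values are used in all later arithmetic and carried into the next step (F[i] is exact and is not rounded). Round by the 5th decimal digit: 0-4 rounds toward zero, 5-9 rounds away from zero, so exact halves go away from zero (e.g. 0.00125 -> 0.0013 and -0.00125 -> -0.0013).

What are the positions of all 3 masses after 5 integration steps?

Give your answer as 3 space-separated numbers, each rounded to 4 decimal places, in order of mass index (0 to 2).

Step 0: x=[2.0000 9.0000 10.0000] v=[0.0000 0.0000 0.0000]
Step 1: x=[2.0500 8.9400 10.0150] v=[0.5000 -0.6000 0.1500]
Step 2: x=[2.1484 8.8219 10.0446] v=[0.9840 -1.1815 0.2963]
Step 3: x=[2.2921 8.6492 10.0881] v=[1.4365 -1.7266 0.4352]
Step 4: x=[2.4764 8.4274 10.1444] v=[1.8430 -2.2184 0.5633]
Step 5: x=[2.6955 8.1632 10.2122] v=[2.1905 -2.6418 0.6775]

Answer: 2.6955 8.1632 10.2122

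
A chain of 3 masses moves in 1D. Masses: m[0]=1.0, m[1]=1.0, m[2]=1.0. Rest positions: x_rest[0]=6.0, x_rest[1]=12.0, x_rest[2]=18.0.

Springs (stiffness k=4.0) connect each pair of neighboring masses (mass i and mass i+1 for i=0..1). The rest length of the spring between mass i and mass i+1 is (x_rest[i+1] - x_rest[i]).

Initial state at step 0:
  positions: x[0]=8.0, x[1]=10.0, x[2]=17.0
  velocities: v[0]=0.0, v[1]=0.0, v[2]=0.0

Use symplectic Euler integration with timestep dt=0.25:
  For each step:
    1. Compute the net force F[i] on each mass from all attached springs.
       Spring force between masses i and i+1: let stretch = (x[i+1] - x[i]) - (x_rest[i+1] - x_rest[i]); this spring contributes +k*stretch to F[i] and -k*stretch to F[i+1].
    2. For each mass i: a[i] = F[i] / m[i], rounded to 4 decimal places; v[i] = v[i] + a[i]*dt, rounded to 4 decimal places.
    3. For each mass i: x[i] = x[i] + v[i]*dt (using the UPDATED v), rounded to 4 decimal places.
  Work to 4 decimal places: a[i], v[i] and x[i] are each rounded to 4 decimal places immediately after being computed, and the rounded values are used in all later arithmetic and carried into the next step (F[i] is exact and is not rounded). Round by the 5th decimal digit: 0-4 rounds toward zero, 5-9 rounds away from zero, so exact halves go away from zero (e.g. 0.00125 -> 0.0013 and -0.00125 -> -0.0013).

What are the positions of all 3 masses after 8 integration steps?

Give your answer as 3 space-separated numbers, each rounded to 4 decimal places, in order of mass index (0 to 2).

Step 0: x=[8.0000 10.0000 17.0000] v=[0.0000 0.0000 0.0000]
Step 1: x=[7.0000 11.2500 16.7500] v=[-4.0000 5.0000 -1.0000]
Step 2: x=[5.5625 12.8125 16.6250] v=[-5.7500 6.2500 -0.5000]
Step 3: x=[4.4375 13.5156 17.0469] v=[-4.5000 2.8125 1.6875]
Step 4: x=[4.0820 12.8320 18.0860] v=[-1.4219 -2.7343 4.1562]
Step 5: x=[4.4140 11.2744 19.3116] v=[1.3281 -6.2303 4.9022]
Step 6: x=[4.9611 10.0110 20.0279] v=[2.1885 -5.0535 2.8650]
Step 7: x=[5.2707 9.9894 19.7399] v=[1.2384 -0.0865 -1.1519]
Step 8: x=[5.2600 11.2257 18.5143] v=[-0.0429 4.9453 -4.9024]

Answer: 5.2600 11.2257 18.5143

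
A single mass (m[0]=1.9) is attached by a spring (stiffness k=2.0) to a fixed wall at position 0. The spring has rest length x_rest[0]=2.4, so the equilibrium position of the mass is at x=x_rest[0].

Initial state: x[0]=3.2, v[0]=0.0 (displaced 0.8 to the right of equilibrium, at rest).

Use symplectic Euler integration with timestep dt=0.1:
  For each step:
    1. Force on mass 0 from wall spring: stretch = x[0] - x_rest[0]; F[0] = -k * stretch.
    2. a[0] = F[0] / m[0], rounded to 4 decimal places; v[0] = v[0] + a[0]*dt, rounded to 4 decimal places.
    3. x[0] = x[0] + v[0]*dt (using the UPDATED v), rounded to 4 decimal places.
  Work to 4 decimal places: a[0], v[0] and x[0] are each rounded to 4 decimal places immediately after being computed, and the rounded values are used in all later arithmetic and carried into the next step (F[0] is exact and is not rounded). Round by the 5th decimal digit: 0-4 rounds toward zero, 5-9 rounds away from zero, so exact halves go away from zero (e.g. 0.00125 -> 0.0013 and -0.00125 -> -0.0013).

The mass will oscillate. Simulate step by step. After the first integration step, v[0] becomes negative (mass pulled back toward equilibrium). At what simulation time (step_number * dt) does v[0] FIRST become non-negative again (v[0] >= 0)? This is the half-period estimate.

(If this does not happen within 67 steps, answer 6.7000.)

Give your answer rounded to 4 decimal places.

Answer: 3.1000

Derivation:
Step 0: x=[3.2000] v=[0.0000]
Step 1: x=[3.1916] v=[-0.0842]
Step 2: x=[3.1749] v=[-0.1675]
Step 3: x=[3.1500] v=[-0.2491]
Step 4: x=[3.1172] v=[-0.3281]
Step 5: x=[3.0768] v=[-0.4036]
Step 6: x=[3.0293] v=[-0.4748]
Step 7: x=[2.9752] v=[-0.5410]
Step 8: x=[2.9150] v=[-0.6016]
Step 9: x=[2.8494] v=[-0.6558]
Step 10: x=[2.7791] v=[-0.7031]
Step 11: x=[2.7048] v=[-0.7430]
Step 12: x=[2.6273] v=[-0.7751]
Step 13: x=[2.5474] v=[-0.7990]
Step 14: x=[2.4660] v=[-0.8145]
Step 15: x=[2.3839] v=[-0.8215]
Step 16: x=[2.3019] v=[-0.8198]
Step 17: x=[2.2210] v=[-0.8095]
Step 18: x=[2.1419] v=[-0.7907]
Step 19: x=[2.0656] v=[-0.7635]
Step 20: x=[1.9928] v=[-0.7283]
Step 21: x=[1.9243] v=[-0.6854]
Step 22: x=[1.8608] v=[-0.6353]
Step 23: x=[1.8030] v=[-0.5785]
Step 24: x=[1.7514] v=[-0.5157]
Step 25: x=[1.7067] v=[-0.4474]
Step 26: x=[1.6693] v=[-0.3744]
Step 27: x=[1.6396] v=[-0.2975]
Step 28: x=[1.6179] v=[-0.2175]
Step 29: x=[1.6044] v=[-0.1352]
Step 30: x=[1.5993] v=[-0.0515]
Step 31: x=[1.6026] v=[0.0328]
First v>=0 after going negative at step 31, time=3.1000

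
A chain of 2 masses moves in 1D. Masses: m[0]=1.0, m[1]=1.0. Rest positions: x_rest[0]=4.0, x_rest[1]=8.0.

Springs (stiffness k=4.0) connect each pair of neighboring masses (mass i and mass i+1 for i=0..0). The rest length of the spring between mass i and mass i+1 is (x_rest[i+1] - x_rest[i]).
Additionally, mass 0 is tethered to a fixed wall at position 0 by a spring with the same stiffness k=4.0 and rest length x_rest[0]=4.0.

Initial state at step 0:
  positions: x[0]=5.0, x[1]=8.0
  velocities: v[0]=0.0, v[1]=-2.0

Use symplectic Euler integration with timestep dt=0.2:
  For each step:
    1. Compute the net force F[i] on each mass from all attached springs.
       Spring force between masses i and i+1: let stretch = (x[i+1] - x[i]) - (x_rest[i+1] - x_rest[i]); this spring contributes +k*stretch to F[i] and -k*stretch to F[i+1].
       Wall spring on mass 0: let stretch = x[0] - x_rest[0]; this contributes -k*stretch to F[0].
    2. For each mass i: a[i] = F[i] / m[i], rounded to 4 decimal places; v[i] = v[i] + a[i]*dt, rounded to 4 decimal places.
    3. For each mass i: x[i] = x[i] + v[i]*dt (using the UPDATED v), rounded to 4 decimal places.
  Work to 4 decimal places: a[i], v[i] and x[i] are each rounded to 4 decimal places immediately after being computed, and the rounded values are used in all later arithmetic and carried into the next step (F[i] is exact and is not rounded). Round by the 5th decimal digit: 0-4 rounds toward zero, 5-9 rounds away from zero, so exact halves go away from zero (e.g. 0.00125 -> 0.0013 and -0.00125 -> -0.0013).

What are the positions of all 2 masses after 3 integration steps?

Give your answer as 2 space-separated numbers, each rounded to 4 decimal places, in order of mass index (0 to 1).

Step 0: x=[5.0000 8.0000] v=[0.0000 -2.0000]
Step 1: x=[4.6800 7.7600] v=[-1.6000 -1.2000]
Step 2: x=[4.1040 7.6672] v=[-2.8800 -0.4640]
Step 3: x=[3.4415 7.6443] v=[-3.3126 -0.1146]

Answer: 3.4415 7.6443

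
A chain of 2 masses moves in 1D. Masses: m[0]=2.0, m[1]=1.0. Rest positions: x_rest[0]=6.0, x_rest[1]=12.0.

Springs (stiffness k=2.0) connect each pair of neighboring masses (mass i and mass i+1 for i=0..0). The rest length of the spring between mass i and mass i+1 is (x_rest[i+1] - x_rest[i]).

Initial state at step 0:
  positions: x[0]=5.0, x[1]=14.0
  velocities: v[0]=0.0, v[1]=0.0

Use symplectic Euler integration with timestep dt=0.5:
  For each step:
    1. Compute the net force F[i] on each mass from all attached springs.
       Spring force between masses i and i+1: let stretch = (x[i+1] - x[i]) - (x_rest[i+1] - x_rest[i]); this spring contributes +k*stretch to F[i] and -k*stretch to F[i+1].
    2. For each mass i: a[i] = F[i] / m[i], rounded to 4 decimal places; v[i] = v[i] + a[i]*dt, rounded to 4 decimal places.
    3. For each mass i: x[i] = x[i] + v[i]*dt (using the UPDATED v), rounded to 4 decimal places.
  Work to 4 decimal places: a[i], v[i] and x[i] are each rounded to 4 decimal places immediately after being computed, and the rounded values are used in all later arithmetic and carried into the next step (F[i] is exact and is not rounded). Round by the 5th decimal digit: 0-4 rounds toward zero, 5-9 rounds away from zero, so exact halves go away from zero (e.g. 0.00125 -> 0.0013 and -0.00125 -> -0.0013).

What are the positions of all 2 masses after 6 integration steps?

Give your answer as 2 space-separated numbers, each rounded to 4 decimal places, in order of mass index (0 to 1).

Step 0: x=[5.0000 14.0000] v=[0.0000 0.0000]
Step 1: x=[5.7500 12.5000] v=[1.5000 -3.0000]
Step 2: x=[6.6875 10.6250] v=[1.8750 -3.7500]
Step 3: x=[7.1094 9.7813] v=[0.8438 -1.6875]
Step 4: x=[6.6993 10.6016] v=[-0.8203 1.6406]
Step 5: x=[5.7647 12.4708] v=[-1.8692 3.7383]
Step 6: x=[5.0066 13.9869] v=[-1.5162 3.0322]

Answer: 5.0066 13.9869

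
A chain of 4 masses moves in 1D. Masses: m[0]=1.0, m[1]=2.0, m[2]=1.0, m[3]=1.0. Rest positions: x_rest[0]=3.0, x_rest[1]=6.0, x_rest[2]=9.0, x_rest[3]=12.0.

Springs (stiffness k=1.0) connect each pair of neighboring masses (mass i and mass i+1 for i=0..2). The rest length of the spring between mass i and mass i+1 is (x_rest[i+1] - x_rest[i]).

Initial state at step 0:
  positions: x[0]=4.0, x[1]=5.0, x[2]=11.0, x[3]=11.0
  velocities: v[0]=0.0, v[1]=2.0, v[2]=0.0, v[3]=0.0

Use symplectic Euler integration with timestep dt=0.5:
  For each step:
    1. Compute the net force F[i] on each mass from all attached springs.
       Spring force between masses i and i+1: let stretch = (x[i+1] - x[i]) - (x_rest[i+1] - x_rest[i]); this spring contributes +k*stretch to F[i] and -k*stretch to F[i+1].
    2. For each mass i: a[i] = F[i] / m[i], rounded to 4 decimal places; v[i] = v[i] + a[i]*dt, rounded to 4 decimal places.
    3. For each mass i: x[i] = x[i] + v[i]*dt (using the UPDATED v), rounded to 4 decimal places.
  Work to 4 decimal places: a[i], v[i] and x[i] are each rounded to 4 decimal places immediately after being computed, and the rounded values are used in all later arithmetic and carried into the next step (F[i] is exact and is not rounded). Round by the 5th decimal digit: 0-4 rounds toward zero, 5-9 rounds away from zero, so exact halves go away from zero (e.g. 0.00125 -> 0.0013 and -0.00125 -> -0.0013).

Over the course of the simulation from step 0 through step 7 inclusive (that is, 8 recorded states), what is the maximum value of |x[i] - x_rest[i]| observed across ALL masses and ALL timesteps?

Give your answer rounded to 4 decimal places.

Answer: 4.7690

Derivation:
Step 0: x=[4.0000 5.0000 11.0000 11.0000] v=[0.0000 2.0000 0.0000 0.0000]
Step 1: x=[3.5000 6.6250 9.5000 11.7500] v=[-1.0000 3.2500 -3.0000 1.5000]
Step 2: x=[3.0313 8.2188 7.8438 12.6875] v=[-0.9375 3.1875 -3.3125 1.8750]
Step 3: x=[3.1095 9.1173 7.4922 13.1641] v=[0.1563 1.7969 -0.7032 0.9532]
Step 4: x=[3.9396 9.0616 8.9649 12.9727] v=[1.6602 -0.1114 2.9453 -0.3828]
Step 5: x=[5.3002 8.3536 11.4637 12.5294] v=[2.7212 -1.4161 4.9976 -0.8867]
Step 6: x=[6.6742 7.6527 13.4514 12.5697] v=[2.7479 -1.4019 3.9754 0.0805]
Step 7: x=[7.5428 7.5543 13.7690 13.5804] v=[1.7372 -0.1969 0.6352 2.0214]
Max displacement = 4.7690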